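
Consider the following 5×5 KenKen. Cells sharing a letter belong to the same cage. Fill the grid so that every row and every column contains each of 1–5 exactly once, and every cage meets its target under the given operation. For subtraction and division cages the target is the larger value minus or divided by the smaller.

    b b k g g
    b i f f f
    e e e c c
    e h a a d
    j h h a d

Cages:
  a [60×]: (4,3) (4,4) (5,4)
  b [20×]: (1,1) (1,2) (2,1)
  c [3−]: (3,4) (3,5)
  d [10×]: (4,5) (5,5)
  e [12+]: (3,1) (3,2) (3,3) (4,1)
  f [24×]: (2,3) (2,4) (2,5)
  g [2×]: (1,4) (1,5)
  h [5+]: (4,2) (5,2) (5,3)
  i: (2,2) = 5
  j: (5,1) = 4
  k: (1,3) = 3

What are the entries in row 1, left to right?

5 4 3 2 1

Cage k is given, so (1,3) = 3.
I is a freebie, which forces (2,2) = 5.
J is a freebie, which forces (5,1) = 4.
Cage b needs product 20; hence (1,1) = 5.
Row 1 needs a 4, and only (1,2) is open for it.
The 3 cells of cage b must have product 20, which forces (2,1) = 1.
In row 4, 1 can only go at (4,2), so (4,2) = 1.
Column 2 already has 1, so (5,2) = 3.
The 3 cells of cage h must have sum 5, leaving (5,3) = 1.
Row 5 already has 3, leaving (5,4) = 5.
Row 5 already has 5, which forces (5,5) = 2.
Cage g needs two cells with product 2, so (1,4) = 2.
2 is placed in column 5, which forces (1,5) = 1.
Cage e needs sum 12; hence (3,1) = 3.
Column 2 already has 3, leaving (3,2) = 2.
Cage e needs sum 12; hence (3,3) = 5.
5 is placed in row 3, so (3,5) = 4.
Cage e needs sum 12, which forces (4,1) = 2.
Cage a needs product 60, so (4,3) = 4.
The 3 cells of cage a must have product 60, leaving (4,4) = 3.
2 is placed in column 5, so (4,5) = 5.
Column 3 now contains 4, so (2,3) = 2.
3 is placed in column 4, leaving (2,4) = 4.
Column 5 now contains 4, leaving (2,5) = 3.
Row 3 already has 4; hence (3,4) = 1.
Completed grid: 5 4 3 2 1 / 1 5 2 4 3 / 3 2 5 1 4 / 2 1 4 3 5 / 4 3 1 5 2.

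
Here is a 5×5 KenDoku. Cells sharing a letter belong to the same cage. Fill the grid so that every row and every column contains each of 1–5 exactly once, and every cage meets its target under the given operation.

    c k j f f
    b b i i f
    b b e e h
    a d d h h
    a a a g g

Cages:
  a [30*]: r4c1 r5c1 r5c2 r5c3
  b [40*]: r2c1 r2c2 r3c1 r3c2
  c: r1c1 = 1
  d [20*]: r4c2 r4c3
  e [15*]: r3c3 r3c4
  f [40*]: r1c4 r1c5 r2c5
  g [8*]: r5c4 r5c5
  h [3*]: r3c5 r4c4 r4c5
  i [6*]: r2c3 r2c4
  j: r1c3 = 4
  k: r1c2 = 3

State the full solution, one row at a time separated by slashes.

C is a freebie, leaving r1c1 = 1.
Cage k is a single given cell, which forces r1c2 = 3.
J is a freebie, leaving r1c3 = 4.
The 3 cells of cage h must have product 3, leaving r3c5 = 1.
4 is placed in column 3, so r4c3 = 5.
The 3 cells of cage h must have product 3; hence r4c4 = 1.
Cage h needs product 3, leaving r4c5 = 3.
Cage b has product 40; hence r2c2 = 1.
Cage f needs product 40, which forces r2c5 = 4.
5 is placed in column 3, so r3c3 = 3.
The two cells of cage e must have product 15; hence r3c4 = 5.
3 is placed in row 4, so r4c1 = 2.
Row 4 now contains 5, so r4c2 = 4.
Column 2 now contains 1, so r5c2 = 5.
3 is placed in column 3, which forces r5c3 = 1.
Column 5 now contains 4, which forces r5c5 = 2.
Column 4 already has 5, leaving r1c4 = 2.
Column 5 already has 2, leaving r1c5 = 5.
Column 1 now contains 2, so r2c1 = 5.
3 is placed in column 3, which forces r2c3 = 2.
The two cells of cage i must have product 6, which forces r2c4 = 3.
Column 1 now contains 2; hence r3c1 = 4.
4 is placed in column 2, leaving r3c2 = 2.
Row 5 now contains 5, which forces r5c1 = 3.
Row 5 already has 2, which forces r5c4 = 4.

1 3 4 2 5 / 5 1 2 3 4 / 4 2 3 5 1 / 2 4 5 1 3 / 3 5 1 4 2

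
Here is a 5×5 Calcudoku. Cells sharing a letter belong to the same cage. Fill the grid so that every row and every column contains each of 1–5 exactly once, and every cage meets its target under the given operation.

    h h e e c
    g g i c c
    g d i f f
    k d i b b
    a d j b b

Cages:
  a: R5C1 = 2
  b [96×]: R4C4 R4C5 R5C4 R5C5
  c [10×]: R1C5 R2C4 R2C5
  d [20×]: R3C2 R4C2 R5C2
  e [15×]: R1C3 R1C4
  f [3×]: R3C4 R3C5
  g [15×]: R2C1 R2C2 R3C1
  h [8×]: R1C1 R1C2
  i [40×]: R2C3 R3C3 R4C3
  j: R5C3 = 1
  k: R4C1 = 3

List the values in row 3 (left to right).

5 4 2 1 3

K is a freebie, so R4C1 = 3.
Cage a is a single given cell, which forces R5C1 = 2.
J is a freebie, so R5C3 = 1.
2 is placed in column 1; hence R1C1 = 4.
Cage h's pair has product 8; hence R1C2 = 2.
Cage g needs product 15, which forces R2C2 = 3.
In row 1, 1 can only go at R1C5, so R1C5 = 1.
Cage f's pair has product 3; hence R3C4 = 1.
1 is placed in column 5, so R3C5 = 3.
Column 5 now contains 3, leaving R5C5 = 4.
Cage g has product 15, which forces R2C1 = 1.
Row 3 already has 1; hence R3C1 = 5.
Cage d has product 20; hence R3C2 = 4.
Row 3 already has 4, so R3C3 = 2.
Cage d has product 20, so R4C2 = 1.
The 4 cells of cage b must have product 96, which forces R4C4 = 4.
Column 5 now contains 4, leaving R4C5 = 2.
Row 5 already has 4, leaving R5C2 = 5.
Row 5 already has 4, leaving R5C4 = 3.
Cage e's pair has product 15, which forces R1C3 = 3.
Column 4 already has 3, so R1C4 = 5.
The 3 cells of cage i must have product 40, so R2C3 = 4.
The 3 cells of cage c must have product 10, so R2C4 = 2.
Column 5 now contains 2, leaving R2C5 = 5.
4 is placed in row 4, so R4C3 = 5.
Filled in: 4 2 3 5 1 / 1 3 4 2 5 / 5 4 2 1 3 / 3 1 5 4 2 / 2 5 1 3 4.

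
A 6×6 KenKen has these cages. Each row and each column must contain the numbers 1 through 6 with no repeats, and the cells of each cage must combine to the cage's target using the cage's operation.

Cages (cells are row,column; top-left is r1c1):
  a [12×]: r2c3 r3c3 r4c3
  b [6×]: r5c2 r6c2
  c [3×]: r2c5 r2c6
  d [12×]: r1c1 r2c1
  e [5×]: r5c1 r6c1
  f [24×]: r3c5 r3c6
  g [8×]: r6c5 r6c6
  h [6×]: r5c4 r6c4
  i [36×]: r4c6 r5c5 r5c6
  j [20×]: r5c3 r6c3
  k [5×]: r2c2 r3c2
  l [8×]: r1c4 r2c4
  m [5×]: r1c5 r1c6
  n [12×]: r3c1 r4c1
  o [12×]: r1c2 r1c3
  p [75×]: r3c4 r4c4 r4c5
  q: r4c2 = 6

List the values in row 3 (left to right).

The 3 cells of cage p must have product 75, so r3c4 = 5.
Cage q is given; hence r4c2 = 6.
Cage p has product 75, leaving r4c4 = 3.
Cage p has product 75, which forces r4c5 = 5.
Row 4 now contains 3, leaving r4c6 = 2.
2 is placed in column 6; hence r6c6 = 4.
Column 5 already has 5; hence r1c5 = 1.
Cage m needs two cells with product 5; hence r1c6 = 5.
The two cells of cage k must have product 5, which forces r2c2 = 5.
1 is placed in column 5, so r2c5 = 3.
Row 2 now contains 3; hence r2c6 = 1.
Cage n needs two cells with product 12; hence r3c1 = 3.
Row 3 already has 5, which forces r3c2 = 1.
Cage f needs two cells with product 24, leaving r3c5 = 4.
Column 6 now contains 4, so r3c6 = 6.
Row 4 now contains 2, which forces r4c1 = 4.
Row 4 now contains 4, leaving r4c3 = 1.
Cage j needs two cells with product 20; hence r5c3 = 4.
Column 5 already has 3, so r5c5 = 6.
Column 6 already has 6, so r5c6 = 3.
Row 6 already has 4; hence r6c3 = 5.
Row 6 already has 4, so r6c5 = 2.
The 3 cells of cage a must have product 12; hence r2c3 = 6.
Row 3 now contains 6; hence r3c3 = 2.
Cage e needs two cells with product 5; hence r5c1 = 5.
Row 5 already has 3; hence r5c2 = 2.
6 is placed in row 5, which forces r5c4 = 1.
Row 6 already has 5, so r6c1 = 1.
Row 6 already has 2, so r6c2 = 3.
The two cells of cage h must have product 6; hence r6c4 = 6.
The two cells of cage d must have product 12, so r1c1 = 6.
Column 2 now contains 2, leaving r1c2 = 4.
Column 3 now contains 6, which forces r1c3 = 3.
4 is placed in row 1, leaving r1c4 = 2.
Row 2 already has 6, so r2c1 = 2.
Column 4 now contains 2, so r2c4 = 4.
Filled in: 6 4 3 2 1 5 / 2 5 6 4 3 1 / 3 1 2 5 4 6 / 4 6 1 3 5 2 / 5 2 4 1 6 3 / 1 3 5 6 2 4.

3 1 2 5 4 6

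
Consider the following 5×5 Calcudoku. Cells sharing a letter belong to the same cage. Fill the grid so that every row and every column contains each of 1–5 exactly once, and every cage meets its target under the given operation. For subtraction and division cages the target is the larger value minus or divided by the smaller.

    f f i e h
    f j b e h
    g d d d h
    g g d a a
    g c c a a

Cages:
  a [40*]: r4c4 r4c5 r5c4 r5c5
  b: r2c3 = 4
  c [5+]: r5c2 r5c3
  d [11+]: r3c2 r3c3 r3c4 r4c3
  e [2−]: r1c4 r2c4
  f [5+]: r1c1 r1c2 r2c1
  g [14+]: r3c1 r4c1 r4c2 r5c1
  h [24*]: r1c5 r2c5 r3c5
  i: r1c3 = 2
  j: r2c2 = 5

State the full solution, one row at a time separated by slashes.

3 1 2 5 4 / 1 5 4 3 2 / 2 4 5 1 3 / 4 3 1 2 5 / 5 2 3 4 1

Cage i is given, which forces r1c3 = 2.
Cage j is given, which forces r2c2 = 5.
B is a freebie; hence r2c3 = 4.
Cage f has sum 5, which forces r1c1 = 3.
Row 1 now contains 2, which forces r1c2 = 1.
3 is placed in row 1, so r1c5 = 4.
Cage f needs sum 5, leaving r2c1 = 1.
Row 1 already has 4, which forces r1c4 = 5.
Cage e needs two cells with difference 2, so r2c4 = 3.
3 is placed in row 2, which forces r2c5 = 2.
2 is placed in column 5, leaving r3c5 = 3.
Cage g needs sum 14, so r4c2 = 3.
Cage d has sum 11, leaving r3c2 = 4.
Cage d has sum 11; hence r3c3 = 5.
Cage d has sum 11, which forces r3c4 = 1.
Cage d needs sum 11, so r4c3 = 1.
Row 4 already has 1, leaving r4c5 = 5.
Column 2 now contains 4, leaving r5c2 = 2.
1 is placed in column 3, leaving r5c3 = 3.
Row 5 already has 2; hence r5c4 = 4.
Column 5 now contains 5, leaving r5c5 = 1.
Row 3 already has 5, so r3c1 = 2.
The 4 cells of cage g must have sum 14, so r4c1 = 4.
Column 4 already has 4, leaving r4c4 = 2.
Row 5 already has 4, which forces r5c1 = 5.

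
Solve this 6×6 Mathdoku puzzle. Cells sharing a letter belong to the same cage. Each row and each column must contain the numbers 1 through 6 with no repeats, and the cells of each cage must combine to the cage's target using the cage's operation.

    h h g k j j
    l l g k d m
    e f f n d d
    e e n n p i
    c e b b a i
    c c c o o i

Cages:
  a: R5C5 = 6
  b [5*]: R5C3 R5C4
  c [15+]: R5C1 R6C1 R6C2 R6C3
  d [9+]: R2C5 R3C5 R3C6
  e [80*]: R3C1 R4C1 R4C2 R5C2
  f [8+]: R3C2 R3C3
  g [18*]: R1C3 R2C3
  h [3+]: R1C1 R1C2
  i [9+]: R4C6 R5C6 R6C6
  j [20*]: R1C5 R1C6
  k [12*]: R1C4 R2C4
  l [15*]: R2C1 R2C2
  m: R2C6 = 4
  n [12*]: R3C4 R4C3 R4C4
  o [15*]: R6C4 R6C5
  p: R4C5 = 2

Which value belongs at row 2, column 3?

6

Cage m is given; hence R2C6 = 4.
Cage p is given, leaving R4C5 = 2.
Cage a is given, leaving R5C5 = 6.
The two cells of cage j must have product 20, so R1C5 = 4.
Column 6 already has 4, leaving R1C6 = 5.
In row 1, 3 can only go at R1C3, so R1C3 = 3.
3 is placed in column 3, which forces R2C3 = 6.
Row 2 now contains 6, which forces R2C4 = 2.
Column 4 already has 2, which forces R1C4 = 6.
Row 2 needs a 1, and only R2C5 is open for it.
The 3 cells of cage d must have sum 9; hence R3C5 = 5.
Cage d needs sum 9, leaving R3C6 = 3.
Column 5 now contains 5, leaving R6C5 = 3.
3 is placed in row 3; hence R3C2 = 6.
Row 3 now contains 5; hence R3C3 = 2.
Cage n needs product 12, so R4C4 = 3.
3 is placed in row 6; hence R6C4 = 5.
Cage b's pair has product 5, leaving R5C3 = 5.
Column 4 already has 5, leaving R5C4 = 1.
Row 5 already has 1; hence R5C6 = 2.
Cage c needs sum 15, which forces R6C1 = 6.
Row 6 now contains 6; hence R6C6 = 1.
Column 4 now contains 1, which forces R3C4 = 4.
Cage n has product 12, which forces R4C3 = 1.
1 is placed in column 6, which forces R4C6 = 6.
Cage c needs sum 15; hence R5C1 = 3.
Row 5 already has 1, so R5C2 = 4.
The 4 cells of cage c must have sum 15, so R6C2 = 2.
Row 6 already has 1; hence R6C3 = 4.
Cage h needs two cells with sum 3; hence R1C1 = 2.
Column 2 already has 2, leaving R1C2 = 1.
Column 1 already has 3, leaving R2C1 = 5.
The two cells of cage l must have product 15, which forces R2C2 = 3.
Row 3 now contains 4, which forces R3C1 = 1.
The 4 cells of cage e must have product 80, so R4C1 = 4.
Row 4 already has 1, so R4C2 = 5.
The full grid is 2 1 3 6 4 5 / 5 3 6 2 1 4 / 1 6 2 4 5 3 / 4 5 1 3 2 6 / 3 4 5 1 6 2 / 6 2 4 5 3 1.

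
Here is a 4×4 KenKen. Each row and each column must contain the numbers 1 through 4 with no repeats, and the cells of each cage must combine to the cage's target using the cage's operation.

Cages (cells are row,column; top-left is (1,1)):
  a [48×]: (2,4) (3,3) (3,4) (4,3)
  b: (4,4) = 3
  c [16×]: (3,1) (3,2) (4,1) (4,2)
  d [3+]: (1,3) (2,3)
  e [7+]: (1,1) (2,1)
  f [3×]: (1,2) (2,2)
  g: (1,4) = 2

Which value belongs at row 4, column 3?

Cage g is given, which forces (1,4) = 2.
B is a freebie, leaving (4,4) = 3.
Row 1 now contains 2; hence (1,3) = 1.
Cage d needs two cells with sum 3, leaving (2,3) = 2.
Cage a needs product 48; hence (3,3) = 3.
Cage a needs product 48, leaving (4,3) = 4.
Row 1 already has 1, leaving (1,2) = 3.
The two cells of cage f must have product 3, leaving (2,2) = 1.
Row 2 now contains 1, which forces (2,4) = 4.
Column 4 already has 4; hence (3,4) = 1.
1 is placed in column 2, so (4,2) = 2.
3 is placed in row 1, leaving (1,1) = 4.
Row 2 already has 4, which forces (2,1) = 3.
The 4 cells of cage c must have product 16, leaving (3,1) = 2.
Column 2 now contains 2, which forces (3,2) = 4.
2 is placed in row 4; hence (4,1) = 1.
Filled in: 4 3 1 2 / 3 1 2 4 / 2 4 3 1 / 1 2 4 3.

4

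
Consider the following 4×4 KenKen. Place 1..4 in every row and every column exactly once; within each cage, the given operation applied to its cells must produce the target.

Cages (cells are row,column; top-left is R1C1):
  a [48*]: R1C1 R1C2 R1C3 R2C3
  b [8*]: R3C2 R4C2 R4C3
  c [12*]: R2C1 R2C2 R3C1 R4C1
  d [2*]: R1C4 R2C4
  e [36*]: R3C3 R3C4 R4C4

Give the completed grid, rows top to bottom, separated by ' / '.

4 3 1 2 / 3 2 4 1 / 2 1 3 4 / 1 4 2 3

Cage e has product 36; hence R3C3 = 3.
Cage e needs product 36, which forces R3C4 = 4.
Cage e needs product 36, so R4C4 = 3.
Cage c needs product 12, so R2C1 = 3.
The 4 cells of cage a must have product 48, so R1C2 = 3.
In row 2, 4 can only go at R2C3, so R2C3 = 4.
Cage a has product 48, so R1C1 = 4.
Column 3 already has 4, leaving R1C3 = 1.
1 is placed in row 1, so R1C4 = 2.
Column 4 already has 2, so R2C4 = 1.
Cage b has product 8, which forces R4C2 = 4.
Column 3 now contains 1, which forces R4C3 = 2.
Row 2 now contains 1, so R2C2 = 2.
The 4 cells of cage c must have product 12, so R3C1 = 2.
The 3 cells of cage b must have product 8, leaving R3C2 = 1.
2 is placed in row 4, leaving R4C1 = 1.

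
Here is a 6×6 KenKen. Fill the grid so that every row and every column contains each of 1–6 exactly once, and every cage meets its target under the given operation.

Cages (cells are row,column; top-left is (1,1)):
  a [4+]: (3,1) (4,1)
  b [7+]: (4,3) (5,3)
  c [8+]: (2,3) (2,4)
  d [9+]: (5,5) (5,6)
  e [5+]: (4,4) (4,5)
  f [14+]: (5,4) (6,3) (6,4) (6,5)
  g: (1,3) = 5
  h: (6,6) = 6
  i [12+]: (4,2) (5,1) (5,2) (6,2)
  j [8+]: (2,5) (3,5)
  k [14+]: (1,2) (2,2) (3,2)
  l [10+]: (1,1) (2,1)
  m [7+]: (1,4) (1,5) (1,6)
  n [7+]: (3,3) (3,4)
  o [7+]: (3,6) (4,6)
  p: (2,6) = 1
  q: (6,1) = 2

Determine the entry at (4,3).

6

Cage g is given; hence (1,3) = 5.
Cage p is a single given cell, so (2,6) = 1.
Cage q is given, which forces (6,1) = 2.
Cage h is a single given cell; hence (6,6) = 6.
The only place for 3 in row 1 is (1,2).
Row 1 needs a 6, and only (1,1) is open for it.
Column 1 now contains 6, leaving (2,1) = 4.
In column 1, 5 can only go at (5,1), so (5,1) = 5.
The two cells of cage d must have sum 9, so (5,5) = 6.
The two cells of cage d must have sum 9, which forces (5,6) = 3.
Row 4 needs a 5, and only (4,6) is open for it.
Column 6 now contains 5, which forces (3,6) = 2.
2 is placed in column 6, leaving (1,6) = 4.
In row 4, 6 can only go at (4,3), so (4,3) = 6.
The two cells of cage b must have sum 7, which forces (5,3) = 1.
In row 2, 2 can only go at (2,3), so (2,3) = 2.
Cage c's pair has sum 8; hence (2,4) = 6.
Row 2 already has 6; hence (2,2) = 5.
Row 2 already has 5, so (2,5) = 3.
Cage k needs sum 14, so (3,2) = 6.
Column 5 already has 3; hence (3,5) = 5.
Cage f has sum 14, so (6,4) = 5.
Row 3 needs a 1, and only (3,1) is open for it.
Column 1 now contains 1; hence (4,1) = 3.
Row 4 needs a 2, and only (4,2) is open for it.
Column 2 now contains 2; hence (5,2) = 4.
Row 5 now contains 4, so (5,4) = 2.
Cage i needs sum 12; hence (6,2) = 1.
Row 6 now contains 1; hence (6,5) = 4.
2 is placed in column 4, leaving (1,4) = 1.
The 3 cells of cage m must have sum 7; hence (1,5) = 2.
Cage e needs two cells with sum 5, which forces (4,4) = 4.
4 is placed in column 5; hence (4,5) = 1.
4 is placed in row 6, leaving (6,3) = 3.
3 is placed in column 3; hence (3,3) = 4.
Column 4 now contains 4; hence (3,4) = 3.
Filled in: 6 3 5 1 2 4 / 4 5 2 6 3 1 / 1 6 4 3 5 2 / 3 2 6 4 1 5 / 5 4 1 2 6 3 / 2 1 3 5 4 6.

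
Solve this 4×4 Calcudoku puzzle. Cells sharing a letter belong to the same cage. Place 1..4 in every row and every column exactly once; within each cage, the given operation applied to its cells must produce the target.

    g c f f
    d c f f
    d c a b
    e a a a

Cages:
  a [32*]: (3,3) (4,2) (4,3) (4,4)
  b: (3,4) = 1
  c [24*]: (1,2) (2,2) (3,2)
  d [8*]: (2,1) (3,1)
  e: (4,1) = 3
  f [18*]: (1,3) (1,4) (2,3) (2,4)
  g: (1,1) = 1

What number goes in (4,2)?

1

Cage g is a single given cell, which forces (1,1) = 1.
The 4 cells of cage a must have product 32, so (3,3) = 4.
Cage b is given, leaving (3,4) = 1.
Cage e is given; hence (4,1) = 3.
Cage f needs product 18, which forces (1,3) = 3.
The 4 cells of cage f must have product 18, so (1,4) = 2.
Cage d's pair has product 8; hence (2,1) = 4.
The 4 cells of cage f must have product 18; hence (2,3) = 1.
Cage f has product 18, leaving (2,4) = 3.
Row 3 already has 4, so (3,1) = 2.
Row 3 now contains 2, which forces (3,2) = 3.
1 is placed in column 3, which forces (4,3) = 2.
2 is placed in column 4, leaving (4,4) = 4.
Row 1 already has 2, which forces (1,2) = 4.
Row 2 already has 3; hence (2,2) = 2.
Row 4 now contains 4, which forces (4,2) = 1.
Filled in: 1 4 3 2 / 4 2 1 3 / 2 3 4 1 / 3 1 2 4.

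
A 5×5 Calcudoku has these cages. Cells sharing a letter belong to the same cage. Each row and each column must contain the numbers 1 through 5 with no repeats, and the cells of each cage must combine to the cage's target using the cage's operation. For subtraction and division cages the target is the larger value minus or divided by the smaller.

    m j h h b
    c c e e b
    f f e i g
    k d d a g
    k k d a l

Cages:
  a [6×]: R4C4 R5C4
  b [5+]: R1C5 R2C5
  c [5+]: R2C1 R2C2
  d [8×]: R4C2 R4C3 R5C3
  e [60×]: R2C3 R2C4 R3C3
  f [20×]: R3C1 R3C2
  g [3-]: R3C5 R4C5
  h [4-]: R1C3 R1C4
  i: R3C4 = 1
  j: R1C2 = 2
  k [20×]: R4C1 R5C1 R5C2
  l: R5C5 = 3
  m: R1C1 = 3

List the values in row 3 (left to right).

5 4 3 1 2

M is a freebie, which forces R1C1 = 3.
Cage j is given, leaving R1C2 = 2.
I is a freebie, leaving R3C4 = 1.
Cage l is a single given cell, which forces R5C5 = 3.
The two cells of cage h must have difference 4, which forces R1C3 = 1.
1 is placed in column 4, which forces R1C4 = 5.
Row 1 now contains 1, so R1C5 = 4.
Column 5 now contains 4, so R2C5 = 1.
The two cells of cage a must have product 6, so R4C4 = 3.
3 is placed in row 5, which forces R5C4 = 2.
Cage c needs two cells with sum 5, leaving R2C1 = 2.
Cage c's pair has sum 5, which forces R2C2 = 3.
Row 2 already has 3; hence R2C3 = 5.
Column 4 already has 3, leaving R2C4 = 4.
5 is placed in column 3; hence R3C3 = 3.
Cage d needs product 8, which forces R4C2 = 1.
Cage d needs product 8, leaving R4C3 = 2.
2 is placed in row 4; hence R4C5 = 5.
Row 5 now contains 2; hence R5C3 = 4.
Column 5 now contains 5, leaving R3C5 = 2.
Row 4 now contains 5, so R4C1 = 4.
The 3 cells of cage k must have product 20, leaving R5C1 = 1.
Row 5 now contains 4, leaving R5C2 = 5.
Column 1 already has 4, leaving R3C1 = 5.
Column 2 already has 5, so R3C2 = 4.
Filled in: 3 2 1 5 4 / 2 3 5 4 1 / 5 4 3 1 2 / 4 1 2 3 5 / 1 5 4 2 3.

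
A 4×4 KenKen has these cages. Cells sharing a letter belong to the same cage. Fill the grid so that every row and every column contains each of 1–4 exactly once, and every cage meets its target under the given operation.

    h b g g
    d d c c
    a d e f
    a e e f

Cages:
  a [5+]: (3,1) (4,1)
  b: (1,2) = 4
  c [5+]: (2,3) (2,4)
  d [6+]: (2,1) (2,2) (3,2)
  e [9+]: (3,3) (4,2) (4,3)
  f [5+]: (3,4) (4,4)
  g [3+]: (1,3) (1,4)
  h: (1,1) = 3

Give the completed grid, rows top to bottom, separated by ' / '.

H is a freebie, so (1,1) = 3.
B is a freebie; hence (1,2) = 4.
Column 1 needs a 2, and only (2,1) is open for it.
Row 2 needs a 3, and only (2,2) is open for it.
3 is placed in column 2, so (3,2) = 1.
3 is placed in column 2, leaving (4,2) = 2.
1 is placed in row 3, leaving (3,1) = 4.
Row 3 already has 4; hence (3,3) = 3.
Row 3 already has 4, leaving (3,4) = 2.
The two cells of cage a must have sum 5, which forces (4,1) = 1.
Column 3 already has 3, so (4,3) = 4.
Row 4 now contains 1, which forces (4,4) = 3.
Cage g's pair has sum 3; hence (1,3) = 2.
Column 4 already has 2, which forces (1,4) = 1.
4 is placed in column 3, which forces (2,3) = 1.
Cage c's pair has sum 5, which forces (2,4) = 4.

3 4 2 1 / 2 3 1 4 / 4 1 3 2 / 1 2 4 3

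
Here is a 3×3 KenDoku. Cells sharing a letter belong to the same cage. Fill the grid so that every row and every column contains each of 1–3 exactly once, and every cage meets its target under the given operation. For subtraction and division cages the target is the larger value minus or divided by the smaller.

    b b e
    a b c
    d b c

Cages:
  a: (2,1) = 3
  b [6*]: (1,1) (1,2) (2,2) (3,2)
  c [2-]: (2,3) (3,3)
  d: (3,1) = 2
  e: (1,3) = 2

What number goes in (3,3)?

3

The 4 cells of cage b must have product 6, so (1,1) = 1.
Cage e is a single given cell, which forces (1,3) = 2.
A is a freebie, so (2,1) = 3.
Row 2 already has 3; hence (2,3) = 1.
Cage d is a single given cell; hence (3,1) = 2.
Column 3 now contains 1, so (3,3) = 3.
Row 1 now contains 2, which forces (1,2) = 3.
Row 2 already has 1, leaving (2,2) = 2.
Row 3 now contains 3, leaving (3,2) = 1.
The full grid is 1 3 2 / 3 2 1 / 2 1 3.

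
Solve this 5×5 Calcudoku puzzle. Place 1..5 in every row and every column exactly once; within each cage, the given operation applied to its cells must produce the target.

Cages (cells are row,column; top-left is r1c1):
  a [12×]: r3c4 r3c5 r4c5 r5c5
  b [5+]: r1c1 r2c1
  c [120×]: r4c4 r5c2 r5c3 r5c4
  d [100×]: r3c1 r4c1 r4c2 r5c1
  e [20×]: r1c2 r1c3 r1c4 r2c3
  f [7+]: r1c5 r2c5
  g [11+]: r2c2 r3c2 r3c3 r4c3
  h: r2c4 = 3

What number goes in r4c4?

H is a freebie, so r2c4 = 3.
Cage d needs product 100; hence r4c2 = 5.
Row 2 needs a 5, and only r2c5 is open for it.
The two cells of cage f must have sum 7; hence r1c5 = 2.
Cage e needs product 20; hence r2c3 = 1.
Cage a has product 12, which forces r3c4 = 1.
The 4 cells of cage e must have product 20, which forces r1c2 = 1.
Row 1 already has 1, so r1c1 = 3.
Cage b's pair has sum 5, so r2c1 = 2.
Row 2 now contains 2, leaving r2c2 = 4.
Cage g has sum 11; hence r3c2 = 2.
The 4 cells of cage g must have sum 11; hence r3c3 = 3.
Row 3 now contains 3, so r3c5 = 4.
Cage g needs sum 11, which forces r4c3 = 2.
Row 4 already has 2, which forces r4c4 = 4.
Column 2 already has 2, which forces r5c2 = 3.
Row 5 already has 3, which forces r5c5 = 1.
Cage e has product 20; hence r1c3 = 4.
4 is placed in column 4; hence r1c4 = 5.
Row 3 already has 4; hence r3c1 = 5.
Row 4 now contains 4, so r4c1 = 1.
Column 5 already has 1; hence r4c5 = 3.
The 4 cells of cage d must have product 100; hence r5c1 = 4.
Cage c has product 120, leaving r5c3 = 5.
Cage c needs product 120, which forces r5c4 = 2.
The full grid is 3 1 4 5 2 / 2 4 1 3 5 / 5 2 3 1 4 / 1 5 2 4 3 / 4 3 5 2 1.

4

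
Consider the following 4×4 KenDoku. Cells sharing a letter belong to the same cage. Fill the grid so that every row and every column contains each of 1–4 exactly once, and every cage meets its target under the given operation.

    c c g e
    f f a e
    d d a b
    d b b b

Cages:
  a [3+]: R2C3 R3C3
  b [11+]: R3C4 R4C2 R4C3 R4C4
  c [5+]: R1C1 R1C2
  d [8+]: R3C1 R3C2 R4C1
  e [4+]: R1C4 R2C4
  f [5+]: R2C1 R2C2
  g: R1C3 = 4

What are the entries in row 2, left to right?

4 1 2 3

Cage g is given, leaving R1C3 = 4.
Row 1 needs a 1, and only R1C4 is open for it.
1 is placed in column 4, which forces R2C4 = 3.
In row 2, 2 can only go at R2C3, so R2C3 = 2.
2 is placed in column 3, which forces R3C3 = 1.
Column 3 now contains 1, so R4C3 = 3.
The 4 cells of cage b must have sum 11, leaving R3C4 = 2.
Cage b has sum 11; hence R4C2 = 2.
Cage b has sum 11, so R4C4 = 4.
The two cells of cage c must have sum 5, so R1C1 = 2.
2 is placed in column 2, so R1C2 = 3.
Column 2 now contains 3; hence R3C2 = 4.
Row 4 already has 2, so R4C1 = 1.
Column 1 now contains 1; hence R2C1 = 4.
Column 2 already has 4, which forces R2C2 = 1.
Row 3 now contains 4, leaving R3C1 = 3.
Filled in: 2 3 4 1 / 4 1 2 3 / 3 4 1 2 / 1 2 3 4.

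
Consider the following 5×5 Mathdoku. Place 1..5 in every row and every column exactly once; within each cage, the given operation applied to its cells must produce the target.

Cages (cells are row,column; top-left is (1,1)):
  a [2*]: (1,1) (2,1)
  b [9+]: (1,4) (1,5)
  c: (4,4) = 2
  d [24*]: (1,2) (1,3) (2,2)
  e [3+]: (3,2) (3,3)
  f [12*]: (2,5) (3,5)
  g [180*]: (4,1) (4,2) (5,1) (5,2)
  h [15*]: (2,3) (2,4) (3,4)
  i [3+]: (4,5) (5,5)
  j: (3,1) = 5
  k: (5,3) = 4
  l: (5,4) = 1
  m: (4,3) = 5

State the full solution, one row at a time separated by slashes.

Cage j is given, which forces (3,1) = 5.
M is a freebie, leaving (4,3) = 5.
C is a freebie, so (4,4) = 2.
2 is placed in row 4; hence (4,5) = 1.
Cage k is given, so (5,3) = 4.
Cage l is given, leaving (5,4) = 1.
1 is placed in column 5, which forces (5,5) = 2.
Cage h has product 15, leaving (2,3) = 1.
Cage h has product 15, leaving (2,4) = 5.
Column 3 now contains 1, which forces (3,3) = 2.
Column 4 already has 1; hence (3,4) = 3.
Row 3 now contains 3; hence (3,5) = 4.
Cage g has product 180, so (4,1) = 4.
Cage g needs product 180, leaving (4,2) = 3.
4 is placed in row 5; hence (5,1) = 3.
Cage g needs product 180; hence (5,2) = 5.
Cage a's pair has product 2, leaving (1,1) = 1.
2 is placed in column 3, so (1,3) = 3.
Column 4 now contains 5, so (1,4) = 4.
Column 5 now contains 4, which forces (1,5) = 5.
1 is placed in row 2, so (2,1) = 2.
2 is placed in row 2, leaving (2,2) = 4.
Column 5 now contains 4, which forces (2,5) = 3.
Row 3 now contains 2, leaving (3,2) = 1.
Row 1 already has 4; hence (1,2) = 2.

1 2 3 4 5 / 2 4 1 5 3 / 5 1 2 3 4 / 4 3 5 2 1 / 3 5 4 1 2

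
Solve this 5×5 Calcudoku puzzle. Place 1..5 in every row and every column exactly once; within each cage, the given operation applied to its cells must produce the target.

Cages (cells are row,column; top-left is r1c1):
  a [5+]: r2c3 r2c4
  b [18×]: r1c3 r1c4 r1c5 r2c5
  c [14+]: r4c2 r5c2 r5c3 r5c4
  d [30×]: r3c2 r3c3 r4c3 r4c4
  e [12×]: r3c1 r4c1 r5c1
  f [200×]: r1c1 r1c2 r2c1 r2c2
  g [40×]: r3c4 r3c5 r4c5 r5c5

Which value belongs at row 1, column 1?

Cage b needs product 18, leaving r2c5 = 3.
The only place for 2 in column 1 is r2c1.
Cage f needs product 200, which forces r1c1 = 5.
Cage f has product 200, which forces r1c2 = 4.
Row 2 now contains 2; hence r2c2 = 5.
In column 2, 1 can only go at r3c2, so r3c2 = 1.
Cage g has product 40; hence r3c4 = 2.
Cage g has product 40, leaving r5c5 = 1.
Column 5 already has 1, which forces r1c5 = 2.
Cage e has product 12, leaving r3c1 = 4.
4 is placed in row 3, leaving r3c5 = 5.
Cage e has product 12; hence r4c1 = 1.
The 4 cells of cage d must have product 30, leaving r4c3 = 2.
5 is placed in column 5, leaving r4c5 = 4.
1 is placed in row 5, which forces r5c1 = 3.
Row 5 now contains 3; hence r5c2 = 2.
Row 3 already has 5; hence r3c3 = 3.
Row 4 already has 2, which forces r4c2 = 3.
Cage d needs product 30, so r4c4 = 5.
Column 4 now contains 5, which forces r5c4 = 4.
Column 3 now contains 3, leaving r1c3 = 1.
The 4 cells of cage b must have product 18, which forces r1c4 = 3.
Cage a needs two cells with sum 5, leaving r2c3 = 4.
Column 4 now contains 4, so r2c4 = 1.
Row 5 now contains 4; hence r5c3 = 5.
The full grid is 5 4 1 3 2 / 2 5 4 1 3 / 4 1 3 2 5 / 1 3 2 5 4 / 3 2 5 4 1.

5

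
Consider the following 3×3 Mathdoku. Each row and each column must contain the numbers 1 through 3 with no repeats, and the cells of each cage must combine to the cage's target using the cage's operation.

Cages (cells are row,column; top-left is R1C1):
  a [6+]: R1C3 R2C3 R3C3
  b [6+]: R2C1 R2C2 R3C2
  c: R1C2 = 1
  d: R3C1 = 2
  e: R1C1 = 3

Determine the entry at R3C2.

3

Cage e is a single given cell, so R1C1 = 3.
Cage c is a single given cell, so R1C2 = 1.
Row 1 now contains 1, which forces R1C3 = 2.
D is a freebie, so R3C1 = 2.
Row 3 now contains 2, leaving R3C2 = 3.
Row 3 already has 3, which forces R3C3 = 1.
Column 1 now contains 2, which forces R2C1 = 1.
Column 2 now contains 3, leaving R2C2 = 2.
Column 3 now contains 1, which forces R2C3 = 3.
Completed grid: 3 1 2 / 1 2 3 / 2 3 1.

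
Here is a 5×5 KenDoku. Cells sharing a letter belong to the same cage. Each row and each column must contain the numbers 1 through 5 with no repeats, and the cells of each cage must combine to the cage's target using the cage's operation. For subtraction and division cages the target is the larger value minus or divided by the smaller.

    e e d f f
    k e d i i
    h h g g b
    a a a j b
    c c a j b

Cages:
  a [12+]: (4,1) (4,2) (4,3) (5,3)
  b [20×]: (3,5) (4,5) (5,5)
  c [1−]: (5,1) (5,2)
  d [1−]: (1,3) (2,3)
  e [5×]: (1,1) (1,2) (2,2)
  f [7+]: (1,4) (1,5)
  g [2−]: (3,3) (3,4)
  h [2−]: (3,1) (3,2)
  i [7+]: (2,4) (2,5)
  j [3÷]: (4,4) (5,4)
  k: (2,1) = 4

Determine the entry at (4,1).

2

The 3 cells of cage e must have product 5, which forces (1,1) = 1.
The 3 cells of cage e must have product 5; hence (1,2) = 5.
K is a freebie; hence (2,1) = 4.
The 3 cells of cage e must have product 5; hence (2,2) = 1.
The only place for 2 in row 1 is (1,3).
The two cells of cage d must have difference 1; hence (2,3) = 3.
In column 4, 4 can only go at (1,4), so (1,4) = 4.
Row 1 already has 4, which forces (1,5) = 3.
Column 4 needs a 5, and only (2,4) is open for it.
5 is placed in row 2; hence (2,5) = 2.
The only place for 2 in column 4 is (3,4).
2 is placed in row 3, so (3,1) = 5.
The two cells of cage h must have difference 2, which forces (3,2) = 3.
The two cells of cage g must have difference 2, leaving (3,3) = 4.
Row 3 now contains 4, so (3,5) = 1.
Cage a needs sum 12; hence (4,1) = 2.
Cage a has sum 12, leaving (4,2) = 4.
Row 4 already has 4, which forces (4,5) = 5.
The two cells of cage c must have difference 1; hence (5,1) = 3.
4 is placed in column 2; hence (5,2) = 2.
Row 5 already has 3, leaving (5,4) = 1.
Column 5 now contains 5; hence (5,5) = 4.
Row 4 already has 5; hence (4,3) = 1.
1 is placed in column 4, leaving (4,4) = 3.
1 is placed in row 5, so (5,3) = 5.
Filled in: 1 5 2 4 3 / 4 1 3 5 2 / 5 3 4 2 1 / 2 4 1 3 5 / 3 2 5 1 4.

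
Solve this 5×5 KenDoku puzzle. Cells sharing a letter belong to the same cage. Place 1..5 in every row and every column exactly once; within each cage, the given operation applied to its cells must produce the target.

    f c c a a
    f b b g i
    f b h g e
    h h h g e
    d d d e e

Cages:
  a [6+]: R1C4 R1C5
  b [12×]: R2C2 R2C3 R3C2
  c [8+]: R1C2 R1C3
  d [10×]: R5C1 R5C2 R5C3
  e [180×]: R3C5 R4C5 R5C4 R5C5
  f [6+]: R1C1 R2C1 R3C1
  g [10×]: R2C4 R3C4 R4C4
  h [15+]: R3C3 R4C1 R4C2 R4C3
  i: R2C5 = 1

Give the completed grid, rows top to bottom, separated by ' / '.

1 3 5 4 2 / 2 4 3 5 1 / 3 1 4 2 5 / 4 5 2 1 3 / 5 2 1 3 4

I is a freebie; hence R2C5 = 1.
Cage e needs product 180, so R5C4 = 3.
In row 2, 5 can only go at R2C4, so R2C4 = 5.
Row 5 needs a 4, and only R5C5 is open for it.
In row 1, 4 can only go at R1C4, so R1C4 = 4.
The two cells of cage a must have sum 6, which forces R1C5 = 2.
The only place for 1 in row 1 is R1C1.
In row 3, 4 can only go at R3C3, so R3C3 = 4.
In row 2, 4 can only go at R2C2, so R2C2 = 4.
Cage b has product 12; hence R2C3 = 3.
The 3 cells of cage b must have product 12; hence R3C2 = 1.
Row 3 now contains 1; hence R3C4 = 2.
Cage h has sum 15, which forces R4C1 = 4.
Column 4 already has 2; hence R4C4 = 1.
The two cells of cage c must have sum 8, which forces R1C2 = 3.
Column 3 already has 3, so R1C3 = 5.
Row 2 now contains 3, so R2C1 = 2.
2 is placed in row 3; hence R3C1 = 3.
3 is placed in row 3, which forces R3C5 = 5.
5 is placed in column 3, so R4C3 = 2.
Column 5 already has 5, so R4C5 = 3.
Column 1 already has 2, which forces R5C1 = 5.
Row 5 now contains 5; hence R5C2 = 2.
The 3 cells of cage d must have product 10; hence R5C3 = 1.
2 is placed in row 4, which forces R4C2 = 5.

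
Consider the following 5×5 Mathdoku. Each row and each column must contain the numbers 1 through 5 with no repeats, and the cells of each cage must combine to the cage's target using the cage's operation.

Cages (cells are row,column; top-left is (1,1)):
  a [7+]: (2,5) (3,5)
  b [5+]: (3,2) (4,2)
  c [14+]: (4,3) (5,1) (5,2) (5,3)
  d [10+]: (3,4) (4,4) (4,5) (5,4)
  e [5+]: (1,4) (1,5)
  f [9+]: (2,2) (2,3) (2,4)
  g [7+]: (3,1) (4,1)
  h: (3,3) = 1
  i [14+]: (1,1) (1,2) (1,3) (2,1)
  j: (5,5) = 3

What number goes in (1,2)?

H is a freebie, which forces (3,3) = 1.
Cage j is a single given cell; hence (5,5) = 3.
Cage i needs sum 14, so (2,1) = 4.
The only place for 2 in row 2 is (2,5).
Column 5 already has 2, so (3,5) = 5.
5 is placed in row 3; hence (3,1) = 2.
Cage g needs two cells with sum 7, which forces (4,1) = 5.
Column 1 now contains 5, so (5,1) = 1.
Column 1 now contains 5, leaving (1,1) = 3.
The 4 cells of cage c must have sum 14, so (4,3) = 4.
4 is placed in row 4, so (4,5) = 1.
Cage c needs sum 14, so (5,2) = 4.
Cage c needs sum 14, so (5,3) = 5.
Row 5 already has 4; hence (5,4) = 2.
The 4 cells of cage i must have sum 14; hence (1,2) = 5.
Column 3 now contains 5, leaving (1,3) = 2.
Cage e needs two cells with sum 5, leaving (1,4) = 1.
1 is placed in column 5, so (1,5) = 4.
5 is placed in column 2, so (2,2) = 1.
Column 3 now contains 5, so (2,3) = 3.
Column 4 now contains 1, which forces (2,4) = 5.
4 is placed in column 2, leaving (3,2) = 3.
The 4 cells of cage d must have sum 10, leaving (3,4) = 4.
1 is placed in row 4, so (4,2) = 2.
Column 4 already has 2, so (4,4) = 3.
The full grid is 3 5 2 1 4 / 4 1 3 5 2 / 2 3 1 4 5 / 5 2 4 3 1 / 1 4 5 2 3.

5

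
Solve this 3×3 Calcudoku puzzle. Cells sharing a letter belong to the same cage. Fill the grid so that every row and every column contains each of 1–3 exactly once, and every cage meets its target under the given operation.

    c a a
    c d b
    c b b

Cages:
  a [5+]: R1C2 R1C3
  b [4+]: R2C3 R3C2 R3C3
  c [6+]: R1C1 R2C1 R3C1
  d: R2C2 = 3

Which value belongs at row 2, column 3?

1

Cage d is given, leaving R2C2 = 3.
Cage b needs sum 4; hence R2C3 = 1.
The 3 cells of cage b must have sum 4, which forces R3C2 = 1.
The 3 cells of cage b must have sum 4, so R3C3 = 2.
Cage c needs sum 6; hence R1C1 = 1.
3 is placed in column 2; hence R1C2 = 2.
Column 3 already has 2; hence R1C3 = 3.
1 is placed in row 2, leaving R2C1 = 2.
Row 3 now contains 2; hence R3C1 = 3.
Filled in: 1 2 3 / 2 3 1 / 3 1 2.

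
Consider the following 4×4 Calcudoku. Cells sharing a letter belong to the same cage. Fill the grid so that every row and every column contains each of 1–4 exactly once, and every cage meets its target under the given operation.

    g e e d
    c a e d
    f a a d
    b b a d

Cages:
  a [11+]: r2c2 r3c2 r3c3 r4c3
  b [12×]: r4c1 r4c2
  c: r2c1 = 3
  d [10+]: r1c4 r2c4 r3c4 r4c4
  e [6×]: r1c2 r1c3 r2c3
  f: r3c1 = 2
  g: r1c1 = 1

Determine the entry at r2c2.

G is a freebie, leaving r1c1 = 1.
C is a freebie, leaving r2c1 = 3.
Cage f is given, so r3c1 = 2.
3 is placed in column 1, leaving r4c1 = 4.
Row 4 already has 4, which forces r4c2 = 3.
Column 2 now contains 3, leaving r1c2 = 2.
The 3 cells of cage e must have product 6; hence r1c3 = 3.
Row 1 now contains 3; hence r1c4 = 4.
Column 2 now contains 2; hence r2c2 = 4.
The 3 cells of cage e must have product 6, leaving r2c3 = 1.
1 is placed in row 2, leaving r2c4 = 2.
4 is placed in column 2, leaving r3c2 = 1.
Column 3 already has 3, so r3c3 = 4.
Row 3 already has 1, leaving r3c4 = 3.
Cage a has sum 11, leaving r4c3 = 2.
Column 4 already has 2, so r4c4 = 1.
The full grid is 1 2 3 4 / 3 4 1 2 / 2 1 4 3 / 4 3 2 1.

4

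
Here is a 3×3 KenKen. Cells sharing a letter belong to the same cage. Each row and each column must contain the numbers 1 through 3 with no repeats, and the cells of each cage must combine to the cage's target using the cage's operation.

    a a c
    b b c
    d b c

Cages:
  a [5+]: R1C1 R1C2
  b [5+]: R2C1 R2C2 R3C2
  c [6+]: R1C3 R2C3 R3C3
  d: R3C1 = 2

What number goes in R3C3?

Cage d is a single given cell, so R3C1 = 2.
Row 3 now contains 2, which forces R3C2 = 1.
Row 3 now contains 1, leaving R3C3 = 3.
2 is placed in column 1, so R1C1 = 3.
Cage a's pair has sum 5, which forces R1C2 = 2.
2 is placed in row 1, leaving R1C3 = 1.
2 is placed in column 1, leaving R2C1 = 1.
Column 2 already has 1; hence R2C2 = 3.
Column 3 already has 1, leaving R2C3 = 2.
The full grid is 3 2 1 / 1 3 2 / 2 1 3.

3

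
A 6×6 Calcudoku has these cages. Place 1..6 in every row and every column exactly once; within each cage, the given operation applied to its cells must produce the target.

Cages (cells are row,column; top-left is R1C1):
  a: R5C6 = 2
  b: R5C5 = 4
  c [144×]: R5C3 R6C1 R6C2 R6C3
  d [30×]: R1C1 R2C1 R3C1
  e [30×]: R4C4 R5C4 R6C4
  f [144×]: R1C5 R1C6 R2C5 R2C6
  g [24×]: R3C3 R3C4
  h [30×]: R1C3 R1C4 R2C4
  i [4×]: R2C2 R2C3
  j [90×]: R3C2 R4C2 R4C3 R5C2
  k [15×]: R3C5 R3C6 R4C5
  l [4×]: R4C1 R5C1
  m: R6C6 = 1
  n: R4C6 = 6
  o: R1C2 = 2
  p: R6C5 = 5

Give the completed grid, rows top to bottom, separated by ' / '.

3 2 5 1 6 4 / 5 1 4 6 2 3 / 2 3 6 4 1 5 / 4 5 1 2 3 6 / 1 6 3 5 4 2 / 6 4 2 3 5 1

Cage o is given, which forces R1C2 = 2.
N is a freebie, so R4C6 = 6.
Cage b is a single given cell; hence R5C5 = 4.
Cage a is a single given cell; hence R5C6 = 2.
Cage p is a single given cell, leaving R6C5 = 5.
Cage m is given, leaving R6C6 = 1.
The 4 cells of cage f must have product 144; hence R1C5 = 6.
Cage f needs product 144, which forces R2C5 = 2.
Cage k has product 15, leaving R3C6 = 5.
Cage l needs two cells with product 4, leaving R4C1 = 4.
Row 5 now contains 4; hence R5C1 = 1.
Cage h has product 30, so R2C4 = 6.
Cage d needs product 30, so R3C1 = 2.
Column 4 already has 6; hence R3C4 = 4.
Row 3 now contains 4, which forces R3C3 = 6.
Column 3 already has 6, so R5C3 = 3.
3 is placed in row 5, leaving R5C4 = 5.
Cage c has product 144; hence R6C2 = 4.
The 4 cells of cage c must have product 144, which forces R6C3 = 2.
Row 6 already has 2; hence R6C4 = 3.
Cage h needs product 30, so R1C3 = 5.
5 is placed in column 4, so R1C4 = 1.
Column 2 already has 4, so R2C2 = 1.
The two cells of cage i must have product 4, so R2C3 = 4.
Row 2 already has 4, which forces R2C6 = 3.
Column 2 now contains 1, leaving R3C2 = 3.
Row 3 already has 3, which forces R3C5 = 1.
Column 2 now contains 3, leaving R4C2 = 5.
5 is placed in column 3; hence R4C3 = 1.
Column 4 now contains 3, which forces R4C4 = 2.
Column 5 already has 1, which forces R4C5 = 3.
Row 5 now contains 5, leaving R5C2 = 6.
Row 6 already has 3, so R6C1 = 6.
5 is placed in row 1, so R1C1 = 3.
Column 6 now contains 3; hence R1C6 = 4.
Row 2 now contains 3; hence R2C1 = 5.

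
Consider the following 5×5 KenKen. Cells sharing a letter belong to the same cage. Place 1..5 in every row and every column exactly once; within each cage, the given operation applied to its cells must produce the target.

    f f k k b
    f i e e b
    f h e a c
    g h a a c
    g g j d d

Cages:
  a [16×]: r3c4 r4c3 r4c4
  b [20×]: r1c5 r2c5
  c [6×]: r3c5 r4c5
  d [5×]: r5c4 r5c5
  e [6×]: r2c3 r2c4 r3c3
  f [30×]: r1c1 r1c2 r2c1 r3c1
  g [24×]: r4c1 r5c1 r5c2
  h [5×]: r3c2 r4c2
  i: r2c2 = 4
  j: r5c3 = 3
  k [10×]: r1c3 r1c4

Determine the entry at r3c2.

1

I is a freebie; hence r2c2 = 4.
Row 2 now contains 4, leaving r2c5 = 5.
Cage j is a single given cell, so r5c3 = 3.
Column 5 now contains 5, leaving r5c5 = 1.
Column 5 now contains 5; hence r1c5 = 4.
Cage e has product 6, which forces r2c4 = 3.
Cage g has product 24, which forces r4c1 = 3.
Row 4 already has 3, leaving r4c5 = 2.
The 3 cells of cage g must have product 24, leaving r5c1 = 4.
Row 5 now contains 3, so r5c2 = 2.
Row 5 already has 1; hence r5c4 = 5.
Cage f has product 30; hence r1c2 = 3.
Cage k's pair has product 10, so r1c3 = 5.
Column 4 now contains 5; hence r1c4 = 2.
The 3 cells of cage a must have product 16; hence r3c4 = 4.
Column 5 now contains 2; hence r3c5 = 3.
Row 4 already has 2, which forces r4c3 = 4.
Cage a needs product 16, leaving r4c4 = 1.
Row 1 already has 2, so r1c1 = 1.
Cage f needs product 30, so r2c1 = 2.
2 is placed in row 2, so r2c3 = 1.
Cage f has product 30, which forces r3c1 = 5.
Cage h needs two cells with product 5, so r3c2 = 1.
Column 3 now contains 1, which forces r3c3 = 2.
Row 4 already has 1, so r4c2 = 5.
The full grid is 1 3 5 2 4 / 2 4 1 3 5 / 5 1 2 4 3 / 3 5 4 1 2 / 4 2 3 5 1.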